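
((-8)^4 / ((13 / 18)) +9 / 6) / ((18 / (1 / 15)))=9833 / 468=21.01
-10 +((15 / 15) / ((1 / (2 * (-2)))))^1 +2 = -12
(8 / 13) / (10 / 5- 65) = -8 / 819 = -0.01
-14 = -14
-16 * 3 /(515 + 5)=-6 /65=-0.09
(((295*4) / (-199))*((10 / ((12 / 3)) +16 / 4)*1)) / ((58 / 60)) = -230100 / 5771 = -39.87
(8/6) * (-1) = -4/3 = -1.33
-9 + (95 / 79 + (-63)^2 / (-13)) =-321559 / 1027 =-313.11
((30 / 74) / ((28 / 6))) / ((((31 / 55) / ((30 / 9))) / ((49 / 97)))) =28875 / 111259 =0.26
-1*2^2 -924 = -928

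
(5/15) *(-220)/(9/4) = -880/27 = -32.59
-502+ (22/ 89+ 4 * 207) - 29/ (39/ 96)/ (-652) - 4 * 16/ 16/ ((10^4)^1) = 153869641409/ 471477500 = 326.36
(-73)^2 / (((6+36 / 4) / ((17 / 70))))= 90593 / 1050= 86.28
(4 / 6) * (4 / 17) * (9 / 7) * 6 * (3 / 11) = 0.33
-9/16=-0.56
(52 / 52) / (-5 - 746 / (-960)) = -480 / 2027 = -0.24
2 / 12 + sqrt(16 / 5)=1 / 6 + 4 * sqrt(5) / 5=1.96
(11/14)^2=0.62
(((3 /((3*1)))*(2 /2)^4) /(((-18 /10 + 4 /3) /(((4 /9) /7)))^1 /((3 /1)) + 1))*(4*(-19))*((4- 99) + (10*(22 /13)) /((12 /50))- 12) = -2162960 /1131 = -1912.43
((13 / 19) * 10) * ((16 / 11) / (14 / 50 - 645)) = -26000 / 1684331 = -0.02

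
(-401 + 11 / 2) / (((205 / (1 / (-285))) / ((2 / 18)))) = 791 / 1051650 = 0.00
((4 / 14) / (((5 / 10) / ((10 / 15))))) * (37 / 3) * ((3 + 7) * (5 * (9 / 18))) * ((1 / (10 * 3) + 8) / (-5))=-35668 / 189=-188.72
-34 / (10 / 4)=-68 / 5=-13.60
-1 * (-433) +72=505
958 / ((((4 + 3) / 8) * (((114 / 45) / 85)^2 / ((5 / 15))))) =1038232500 / 2527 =410855.76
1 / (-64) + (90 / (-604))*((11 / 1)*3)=-47671 / 9664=-4.93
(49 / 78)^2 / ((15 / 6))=2401 / 15210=0.16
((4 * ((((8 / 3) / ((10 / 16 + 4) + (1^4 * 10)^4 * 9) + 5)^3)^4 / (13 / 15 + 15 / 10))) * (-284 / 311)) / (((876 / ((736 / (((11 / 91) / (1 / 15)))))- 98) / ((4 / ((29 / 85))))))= 2295312756857973089901467092646383927042564468171507172878874421727101908416817103302536729600 / 49792581786641687956315499455045780345395354208462644572565091617585340121903079284241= 46097484.29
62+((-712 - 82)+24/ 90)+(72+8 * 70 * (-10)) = -93896/ 15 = -6259.73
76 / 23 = 3.30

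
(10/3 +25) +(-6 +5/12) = 91/4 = 22.75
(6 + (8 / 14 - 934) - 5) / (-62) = 6527 / 434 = 15.04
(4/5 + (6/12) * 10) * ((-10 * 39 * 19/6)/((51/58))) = -415454/51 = -8146.16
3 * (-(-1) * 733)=2199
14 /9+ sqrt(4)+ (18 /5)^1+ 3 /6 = 689 /90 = 7.66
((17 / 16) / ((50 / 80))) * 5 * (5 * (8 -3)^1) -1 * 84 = 257 / 2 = 128.50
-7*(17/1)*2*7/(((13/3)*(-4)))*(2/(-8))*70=-87465/52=-1682.02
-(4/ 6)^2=-4/ 9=-0.44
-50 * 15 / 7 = -750 / 7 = -107.14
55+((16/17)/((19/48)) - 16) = 13365/323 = 41.38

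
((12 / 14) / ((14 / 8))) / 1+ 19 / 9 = 1147 / 441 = 2.60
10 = 10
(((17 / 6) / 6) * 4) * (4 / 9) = 68 / 81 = 0.84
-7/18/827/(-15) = 7/223290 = 0.00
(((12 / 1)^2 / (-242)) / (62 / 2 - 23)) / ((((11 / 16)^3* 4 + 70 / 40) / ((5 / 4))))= -1280 / 41987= -0.03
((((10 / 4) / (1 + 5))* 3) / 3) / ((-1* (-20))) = 1 / 48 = 0.02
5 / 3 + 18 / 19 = 149 / 57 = 2.61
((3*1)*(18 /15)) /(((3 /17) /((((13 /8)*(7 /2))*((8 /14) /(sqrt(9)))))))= 221 /10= 22.10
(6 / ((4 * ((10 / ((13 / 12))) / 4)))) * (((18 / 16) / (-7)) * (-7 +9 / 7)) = 117 / 196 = 0.60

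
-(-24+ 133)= -109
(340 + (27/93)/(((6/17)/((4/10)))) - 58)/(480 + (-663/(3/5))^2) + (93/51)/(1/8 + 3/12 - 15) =-46867611571/376583883975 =-0.12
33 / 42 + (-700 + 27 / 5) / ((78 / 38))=-921673 / 2730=-337.61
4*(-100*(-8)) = 3200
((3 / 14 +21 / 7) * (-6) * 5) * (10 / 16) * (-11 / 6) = 12375 / 112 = 110.49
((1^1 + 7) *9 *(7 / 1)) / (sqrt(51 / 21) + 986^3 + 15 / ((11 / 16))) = 0.00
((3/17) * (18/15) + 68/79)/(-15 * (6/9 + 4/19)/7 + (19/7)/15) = -2873598/4551427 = -0.63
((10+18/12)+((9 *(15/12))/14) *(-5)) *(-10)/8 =-2095/224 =-9.35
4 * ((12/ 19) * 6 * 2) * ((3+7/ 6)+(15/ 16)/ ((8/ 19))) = 7365/ 38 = 193.82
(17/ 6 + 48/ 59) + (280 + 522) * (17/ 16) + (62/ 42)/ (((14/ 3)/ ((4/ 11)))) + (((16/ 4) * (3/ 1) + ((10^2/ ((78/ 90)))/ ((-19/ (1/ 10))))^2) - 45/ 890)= 3597976253738155/ 4144154438424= 868.21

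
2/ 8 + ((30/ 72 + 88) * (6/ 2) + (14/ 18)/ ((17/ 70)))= 82223/ 306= 268.70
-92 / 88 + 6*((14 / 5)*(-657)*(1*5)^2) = -6070703 / 22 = -275941.05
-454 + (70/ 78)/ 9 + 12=-155107/ 351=-441.90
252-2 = 250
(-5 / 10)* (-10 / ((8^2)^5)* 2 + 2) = -536870907 / 536870912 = -1.00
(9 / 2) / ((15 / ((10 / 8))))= 3 / 8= 0.38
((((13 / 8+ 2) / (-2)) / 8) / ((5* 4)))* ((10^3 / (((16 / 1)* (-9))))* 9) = 725 / 1024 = 0.71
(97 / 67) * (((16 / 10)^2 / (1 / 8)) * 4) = 198656 / 1675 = 118.60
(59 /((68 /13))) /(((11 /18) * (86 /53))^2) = 174514743 /15213572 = 11.47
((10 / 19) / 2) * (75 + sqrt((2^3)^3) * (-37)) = 375 / 19-2960 * sqrt(2) / 19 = -200.58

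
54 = 54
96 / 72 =4 / 3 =1.33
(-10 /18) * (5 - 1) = -20 /9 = -2.22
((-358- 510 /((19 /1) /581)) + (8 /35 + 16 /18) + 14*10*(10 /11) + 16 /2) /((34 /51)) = -520651916 /21945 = -23725.31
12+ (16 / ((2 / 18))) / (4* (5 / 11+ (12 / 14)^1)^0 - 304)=288 / 25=11.52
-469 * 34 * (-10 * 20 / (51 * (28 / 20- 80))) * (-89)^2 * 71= -527522758000 / 1179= -447432364.72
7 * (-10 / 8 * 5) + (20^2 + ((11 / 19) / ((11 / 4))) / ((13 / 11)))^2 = 160098.79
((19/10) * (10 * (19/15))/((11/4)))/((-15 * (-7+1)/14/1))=10108/7425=1.36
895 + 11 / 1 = 906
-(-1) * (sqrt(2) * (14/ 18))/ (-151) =-0.01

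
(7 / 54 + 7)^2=148225 / 2916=50.83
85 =85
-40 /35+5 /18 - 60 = -7669 /126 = -60.87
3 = 3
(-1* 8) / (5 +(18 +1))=-1 / 3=-0.33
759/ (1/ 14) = 10626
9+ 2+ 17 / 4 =61 / 4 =15.25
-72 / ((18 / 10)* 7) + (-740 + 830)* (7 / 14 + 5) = 3425 / 7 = 489.29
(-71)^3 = -357911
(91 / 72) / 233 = 91 / 16776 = 0.01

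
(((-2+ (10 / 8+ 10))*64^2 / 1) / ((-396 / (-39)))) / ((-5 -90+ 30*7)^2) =123136 / 436425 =0.28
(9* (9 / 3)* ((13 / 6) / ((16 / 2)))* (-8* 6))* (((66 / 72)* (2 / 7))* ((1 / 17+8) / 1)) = -176319 / 238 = -740.84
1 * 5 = 5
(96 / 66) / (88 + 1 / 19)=304 / 18403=0.02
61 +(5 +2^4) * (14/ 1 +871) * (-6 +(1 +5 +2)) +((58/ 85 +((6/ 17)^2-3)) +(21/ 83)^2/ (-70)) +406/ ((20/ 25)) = 37736.31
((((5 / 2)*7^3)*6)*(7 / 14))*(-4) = -10290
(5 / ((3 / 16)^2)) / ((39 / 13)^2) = 1280 / 81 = 15.80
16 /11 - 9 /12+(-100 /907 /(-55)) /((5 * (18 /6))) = 84367 /119724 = 0.70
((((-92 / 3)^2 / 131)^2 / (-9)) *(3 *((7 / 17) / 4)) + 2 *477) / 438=33752843023 / 15525367929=2.17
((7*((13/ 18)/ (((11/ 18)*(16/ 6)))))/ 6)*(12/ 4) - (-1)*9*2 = 3441/ 176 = 19.55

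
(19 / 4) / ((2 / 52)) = 247 / 2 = 123.50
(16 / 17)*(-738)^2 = 8714304 / 17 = 512606.12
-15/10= -3/2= -1.50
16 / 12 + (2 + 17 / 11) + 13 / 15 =316 / 55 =5.75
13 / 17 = 0.76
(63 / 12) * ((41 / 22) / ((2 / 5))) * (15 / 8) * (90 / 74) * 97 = 281869875 / 52096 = 5410.59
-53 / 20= -2.65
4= 4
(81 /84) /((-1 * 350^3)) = -27 /1200500000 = -0.00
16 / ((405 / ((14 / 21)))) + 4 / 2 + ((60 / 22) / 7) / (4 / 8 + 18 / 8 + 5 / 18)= 21975766 / 10197495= 2.16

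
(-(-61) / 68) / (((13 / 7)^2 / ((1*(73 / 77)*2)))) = 31171 / 63206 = 0.49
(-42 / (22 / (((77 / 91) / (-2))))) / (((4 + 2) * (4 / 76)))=2.56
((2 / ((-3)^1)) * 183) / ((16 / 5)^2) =-1525 / 128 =-11.91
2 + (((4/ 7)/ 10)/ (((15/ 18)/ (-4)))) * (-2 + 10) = -34/ 175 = -0.19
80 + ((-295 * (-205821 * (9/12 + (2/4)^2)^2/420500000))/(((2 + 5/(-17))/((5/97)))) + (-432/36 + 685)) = 35628145418463/47314660000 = 753.00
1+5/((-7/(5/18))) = 101/126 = 0.80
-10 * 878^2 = -7708840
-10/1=-10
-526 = -526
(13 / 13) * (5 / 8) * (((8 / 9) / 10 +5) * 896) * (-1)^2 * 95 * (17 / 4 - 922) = -2236152940 / 9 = -248461437.78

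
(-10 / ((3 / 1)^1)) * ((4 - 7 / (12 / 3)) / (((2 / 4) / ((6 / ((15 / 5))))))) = -30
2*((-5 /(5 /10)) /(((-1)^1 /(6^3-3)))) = 4260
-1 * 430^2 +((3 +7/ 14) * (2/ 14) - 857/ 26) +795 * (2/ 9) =-7205476/ 39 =-184755.79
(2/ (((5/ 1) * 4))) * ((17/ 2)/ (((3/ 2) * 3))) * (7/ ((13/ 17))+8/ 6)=6953/ 3510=1.98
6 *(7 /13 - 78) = -6042 /13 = -464.77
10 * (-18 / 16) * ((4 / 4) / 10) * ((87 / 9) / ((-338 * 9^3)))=29 / 657072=0.00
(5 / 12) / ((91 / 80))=100 / 273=0.37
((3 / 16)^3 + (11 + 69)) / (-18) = -327707 / 73728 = -4.44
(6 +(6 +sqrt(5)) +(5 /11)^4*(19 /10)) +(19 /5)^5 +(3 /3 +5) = sqrt(5) +74159665293 /91506250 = 812.67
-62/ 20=-31/ 10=-3.10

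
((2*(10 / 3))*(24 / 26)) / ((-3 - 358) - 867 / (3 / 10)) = -80 / 42263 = -0.00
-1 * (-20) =20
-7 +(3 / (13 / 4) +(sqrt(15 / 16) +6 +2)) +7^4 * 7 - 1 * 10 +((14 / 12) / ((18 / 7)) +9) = sqrt(15) / 4 +23598961 / 1404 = 16809.35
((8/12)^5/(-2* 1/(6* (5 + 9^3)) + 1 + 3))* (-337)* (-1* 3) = 7915456/237789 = 33.29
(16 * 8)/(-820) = -32/205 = -0.16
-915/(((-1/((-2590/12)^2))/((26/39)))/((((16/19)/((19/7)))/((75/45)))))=5728717400/1083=5289674.42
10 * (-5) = -50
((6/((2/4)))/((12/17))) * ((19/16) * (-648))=-26163/2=-13081.50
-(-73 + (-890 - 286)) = 1249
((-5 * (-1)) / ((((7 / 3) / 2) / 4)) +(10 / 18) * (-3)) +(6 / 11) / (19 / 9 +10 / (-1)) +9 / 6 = 554585 / 32802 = 16.91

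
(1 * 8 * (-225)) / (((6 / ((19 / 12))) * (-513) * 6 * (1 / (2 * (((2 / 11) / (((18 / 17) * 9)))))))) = 425 / 72171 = 0.01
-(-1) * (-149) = -149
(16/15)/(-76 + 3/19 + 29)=-152/6675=-0.02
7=7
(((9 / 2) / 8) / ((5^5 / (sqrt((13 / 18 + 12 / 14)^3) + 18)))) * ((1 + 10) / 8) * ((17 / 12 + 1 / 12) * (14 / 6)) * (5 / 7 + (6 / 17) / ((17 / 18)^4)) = 25191618353 * sqrt(2786) / 667900732800000 + 10253874807 / 567942800000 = 0.02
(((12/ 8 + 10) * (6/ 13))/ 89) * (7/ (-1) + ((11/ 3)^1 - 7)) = -713/ 1157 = -0.62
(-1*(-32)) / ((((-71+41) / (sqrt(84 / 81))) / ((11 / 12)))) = -88*sqrt(21) / 405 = -1.00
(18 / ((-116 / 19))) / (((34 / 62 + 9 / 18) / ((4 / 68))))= -5301 / 32045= -0.17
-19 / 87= -0.22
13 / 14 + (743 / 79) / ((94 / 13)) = 57941 / 25991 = 2.23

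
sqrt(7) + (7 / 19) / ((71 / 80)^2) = 44800 / 95779 + sqrt(7) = 3.11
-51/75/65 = -17/1625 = -0.01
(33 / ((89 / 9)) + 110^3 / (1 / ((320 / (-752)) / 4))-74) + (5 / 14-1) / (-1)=-8296230515 / 58562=-141665.76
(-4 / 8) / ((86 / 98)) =-49 / 86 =-0.57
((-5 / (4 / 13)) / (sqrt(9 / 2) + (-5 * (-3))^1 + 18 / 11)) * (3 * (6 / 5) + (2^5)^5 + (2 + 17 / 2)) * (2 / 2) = -2926954333303 / 87852 + 527811437153 * sqrt(2) / 175704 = -29068607.28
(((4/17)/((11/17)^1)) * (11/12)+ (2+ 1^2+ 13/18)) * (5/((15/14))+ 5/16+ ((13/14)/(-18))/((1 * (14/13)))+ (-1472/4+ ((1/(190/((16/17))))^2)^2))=-1272214648906912767677/864014804330580000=-1472.45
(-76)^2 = 5776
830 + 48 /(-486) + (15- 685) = 12952 /81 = 159.90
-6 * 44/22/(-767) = 12/767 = 0.02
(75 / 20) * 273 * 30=61425 / 2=30712.50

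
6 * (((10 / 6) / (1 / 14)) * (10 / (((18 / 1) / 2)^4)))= 1400 / 6561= 0.21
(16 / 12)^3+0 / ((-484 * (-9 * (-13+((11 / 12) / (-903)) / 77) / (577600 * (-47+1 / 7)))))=64 / 27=2.37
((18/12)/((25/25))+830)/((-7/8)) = -6652/7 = -950.29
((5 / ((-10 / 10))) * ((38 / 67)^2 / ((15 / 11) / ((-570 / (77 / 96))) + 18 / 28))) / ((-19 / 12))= 116444160 / 73471463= 1.58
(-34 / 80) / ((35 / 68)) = -289 / 350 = -0.83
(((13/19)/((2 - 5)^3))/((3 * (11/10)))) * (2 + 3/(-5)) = -182/16929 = -0.01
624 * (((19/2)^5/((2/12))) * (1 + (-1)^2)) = 579407166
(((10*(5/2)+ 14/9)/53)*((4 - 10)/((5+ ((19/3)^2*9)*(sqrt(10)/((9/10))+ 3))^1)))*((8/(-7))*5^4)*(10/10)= -8776080000/1597050007+ 3235462500*sqrt(10)/1597050007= 0.91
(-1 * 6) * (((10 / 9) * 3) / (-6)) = 3.33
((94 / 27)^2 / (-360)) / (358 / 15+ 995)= -2209 / 66847842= -0.00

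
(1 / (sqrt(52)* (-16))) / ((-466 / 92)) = 23* sqrt(13) / 48464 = 0.00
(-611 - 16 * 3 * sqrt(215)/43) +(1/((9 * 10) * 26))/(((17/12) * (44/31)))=-89120429/145860 - 48 * sqrt(215)/43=-627.37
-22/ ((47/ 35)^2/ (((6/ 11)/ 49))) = -0.14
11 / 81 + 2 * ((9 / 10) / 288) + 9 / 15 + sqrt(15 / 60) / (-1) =3137 / 12960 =0.24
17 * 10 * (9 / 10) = 153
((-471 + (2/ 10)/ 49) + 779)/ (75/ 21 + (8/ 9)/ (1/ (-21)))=-226383/ 11095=-20.40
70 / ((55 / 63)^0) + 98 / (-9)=59.11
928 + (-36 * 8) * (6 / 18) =832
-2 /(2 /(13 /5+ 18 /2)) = -58 /5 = -11.60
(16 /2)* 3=24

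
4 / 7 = 0.57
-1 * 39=-39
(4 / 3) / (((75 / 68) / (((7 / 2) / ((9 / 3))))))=1.41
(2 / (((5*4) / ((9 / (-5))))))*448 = -80.64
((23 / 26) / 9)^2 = 529 / 54756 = 0.01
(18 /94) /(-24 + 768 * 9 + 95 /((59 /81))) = 177 /6487363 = 0.00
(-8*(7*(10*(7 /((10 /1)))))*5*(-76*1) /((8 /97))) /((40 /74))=3341359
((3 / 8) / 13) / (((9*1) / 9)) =3 / 104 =0.03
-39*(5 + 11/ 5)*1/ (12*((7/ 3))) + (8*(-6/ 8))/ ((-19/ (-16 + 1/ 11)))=-110109/ 7315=-15.05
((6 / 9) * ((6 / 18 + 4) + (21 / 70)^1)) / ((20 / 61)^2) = 517219 / 18000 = 28.73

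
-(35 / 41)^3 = -0.62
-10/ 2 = -5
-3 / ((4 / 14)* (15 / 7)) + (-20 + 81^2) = 65361 / 10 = 6536.10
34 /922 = 17 /461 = 0.04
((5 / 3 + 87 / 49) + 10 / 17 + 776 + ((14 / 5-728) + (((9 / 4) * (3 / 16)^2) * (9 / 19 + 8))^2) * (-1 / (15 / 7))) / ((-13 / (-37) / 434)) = 30332953628375697167 / 21959815987200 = 1381293.62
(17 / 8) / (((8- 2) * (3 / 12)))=17 / 12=1.42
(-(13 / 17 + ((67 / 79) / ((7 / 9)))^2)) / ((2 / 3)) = -15235305 / 5198753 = -2.93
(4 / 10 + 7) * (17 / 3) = 629 / 15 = 41.93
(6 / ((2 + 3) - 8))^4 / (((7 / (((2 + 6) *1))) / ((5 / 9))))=640 / 63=10.16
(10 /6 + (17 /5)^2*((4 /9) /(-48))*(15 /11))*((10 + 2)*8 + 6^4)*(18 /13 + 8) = 19865.58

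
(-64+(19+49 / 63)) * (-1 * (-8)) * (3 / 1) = -3184 / 3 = -1061.33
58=58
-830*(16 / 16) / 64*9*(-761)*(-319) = -906704865 / 32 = -28334527.03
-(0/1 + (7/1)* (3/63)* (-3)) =1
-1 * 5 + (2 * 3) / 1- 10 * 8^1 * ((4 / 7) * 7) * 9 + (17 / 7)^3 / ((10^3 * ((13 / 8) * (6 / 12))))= -1604672799 / 557375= -2878.98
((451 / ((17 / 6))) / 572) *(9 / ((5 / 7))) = 7749 / 2210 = 3.51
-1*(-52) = 52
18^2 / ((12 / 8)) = 216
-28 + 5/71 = -1983/71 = -27.93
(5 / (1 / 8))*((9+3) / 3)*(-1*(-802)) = 128320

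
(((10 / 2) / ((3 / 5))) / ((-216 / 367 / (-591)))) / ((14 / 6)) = 1807475 / 504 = 3586.26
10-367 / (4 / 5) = -1795 / 4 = -448.75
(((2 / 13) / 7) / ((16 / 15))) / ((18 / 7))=5 / 624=0.01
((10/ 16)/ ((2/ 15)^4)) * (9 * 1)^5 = 14946778125/ 128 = 116771704.10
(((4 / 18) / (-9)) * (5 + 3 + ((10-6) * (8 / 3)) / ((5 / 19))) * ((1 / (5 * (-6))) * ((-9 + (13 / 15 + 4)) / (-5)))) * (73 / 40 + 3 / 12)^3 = 1613011127 / 5467500000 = 0.30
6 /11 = 0.55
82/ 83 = 0.99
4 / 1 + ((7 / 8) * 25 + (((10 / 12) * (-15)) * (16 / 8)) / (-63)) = 13241 / 504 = 26.27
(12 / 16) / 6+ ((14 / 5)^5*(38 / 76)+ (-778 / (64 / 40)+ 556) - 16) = 139.93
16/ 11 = 1.45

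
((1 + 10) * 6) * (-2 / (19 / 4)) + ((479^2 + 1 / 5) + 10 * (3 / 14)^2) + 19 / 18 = 9611338294 / 41895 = 229414.93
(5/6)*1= 5/6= 0.83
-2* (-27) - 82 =-28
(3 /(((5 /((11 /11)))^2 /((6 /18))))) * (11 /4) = 11 /100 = 0.11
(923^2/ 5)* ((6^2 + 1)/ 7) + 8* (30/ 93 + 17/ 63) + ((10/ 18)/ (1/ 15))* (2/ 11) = 96739765567/ 107415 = 900616.91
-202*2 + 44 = -360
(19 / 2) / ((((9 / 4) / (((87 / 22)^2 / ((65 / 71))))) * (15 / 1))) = 1134509 / 235950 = 4.81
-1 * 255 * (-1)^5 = 255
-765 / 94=-8.14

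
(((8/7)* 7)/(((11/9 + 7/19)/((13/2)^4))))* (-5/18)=-2713295/1088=-2493.84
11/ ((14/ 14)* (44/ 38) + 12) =0.84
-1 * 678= -678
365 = 365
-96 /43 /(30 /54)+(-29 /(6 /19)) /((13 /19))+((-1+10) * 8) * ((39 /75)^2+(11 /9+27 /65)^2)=74.32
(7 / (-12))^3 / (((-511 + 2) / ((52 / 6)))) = 4459 / 1319328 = 0.00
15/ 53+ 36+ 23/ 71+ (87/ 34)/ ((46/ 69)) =10349279/ 255884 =40.45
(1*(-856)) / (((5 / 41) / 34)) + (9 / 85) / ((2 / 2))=-20285479 / 85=-238652.69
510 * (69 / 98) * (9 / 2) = 158355 / 98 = 1615.87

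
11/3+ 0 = 11/3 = 3.67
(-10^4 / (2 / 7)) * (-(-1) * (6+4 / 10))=-224000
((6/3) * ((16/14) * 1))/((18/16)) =128/63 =2.03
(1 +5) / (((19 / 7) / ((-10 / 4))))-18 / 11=-1497 / 209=-7.16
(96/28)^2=576/49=11.76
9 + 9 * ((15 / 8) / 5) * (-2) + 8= 41 / 4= 10.25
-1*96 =-96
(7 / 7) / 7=0.14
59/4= 14.75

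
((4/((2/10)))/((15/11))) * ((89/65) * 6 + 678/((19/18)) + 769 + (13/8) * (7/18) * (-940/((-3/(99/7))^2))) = -1493933969/8645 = -172809.02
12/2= 6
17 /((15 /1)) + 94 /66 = 422 /165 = 2.56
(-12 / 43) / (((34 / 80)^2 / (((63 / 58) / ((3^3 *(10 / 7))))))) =-15680 / 360383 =-0.04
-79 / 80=-0.99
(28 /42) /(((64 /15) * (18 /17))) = 85 /576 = 0.15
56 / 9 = 6.22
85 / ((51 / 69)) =115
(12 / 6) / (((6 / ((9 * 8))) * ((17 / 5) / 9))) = 1080 / 17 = 63.53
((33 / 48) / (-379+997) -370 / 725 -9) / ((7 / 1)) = -13633957 / 10036320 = -1.36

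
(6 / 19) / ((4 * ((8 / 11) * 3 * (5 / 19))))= 11 / 80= 0.14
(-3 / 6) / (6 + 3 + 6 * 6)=-1 / 90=-0.01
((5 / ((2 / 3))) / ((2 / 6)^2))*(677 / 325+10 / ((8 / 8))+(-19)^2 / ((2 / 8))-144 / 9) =12636729 / 130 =97205.61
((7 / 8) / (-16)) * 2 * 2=-7 / 32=-0.22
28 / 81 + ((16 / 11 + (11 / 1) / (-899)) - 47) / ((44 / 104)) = -945749308 / 8811099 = -107.34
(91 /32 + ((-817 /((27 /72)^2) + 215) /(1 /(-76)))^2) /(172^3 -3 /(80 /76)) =2343138006690295 /65946249144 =35531.03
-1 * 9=-9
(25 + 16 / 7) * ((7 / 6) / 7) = 191 / 42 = 4.55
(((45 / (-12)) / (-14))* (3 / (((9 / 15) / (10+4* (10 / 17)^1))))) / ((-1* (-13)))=1125 / 884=1.27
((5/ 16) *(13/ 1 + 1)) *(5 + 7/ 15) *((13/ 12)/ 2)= 3731/ 288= 12.95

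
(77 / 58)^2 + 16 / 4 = 19385 / 3364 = 5.76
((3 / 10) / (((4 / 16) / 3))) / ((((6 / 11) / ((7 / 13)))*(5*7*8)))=33 / 2600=0.01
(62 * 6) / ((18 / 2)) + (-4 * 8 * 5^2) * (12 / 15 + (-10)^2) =-241796 / 3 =-80598.67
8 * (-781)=-6248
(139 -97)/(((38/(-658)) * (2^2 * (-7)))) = 987/38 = 25.97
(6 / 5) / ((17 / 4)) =24 / 85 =0.28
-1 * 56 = -56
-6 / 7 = -0.86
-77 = -77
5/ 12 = 0.42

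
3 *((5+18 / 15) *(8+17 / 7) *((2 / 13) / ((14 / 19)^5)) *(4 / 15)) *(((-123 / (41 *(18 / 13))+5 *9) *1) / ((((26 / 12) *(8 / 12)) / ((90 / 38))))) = 2573.13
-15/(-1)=15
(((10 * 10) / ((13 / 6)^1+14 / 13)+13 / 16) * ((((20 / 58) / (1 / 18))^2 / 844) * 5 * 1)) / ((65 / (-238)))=-2374326675 / 89790206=-26.44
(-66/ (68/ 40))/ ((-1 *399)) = 220/ 2261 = 0.10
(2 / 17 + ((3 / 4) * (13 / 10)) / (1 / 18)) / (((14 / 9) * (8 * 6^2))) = 6007 / 152320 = 0.04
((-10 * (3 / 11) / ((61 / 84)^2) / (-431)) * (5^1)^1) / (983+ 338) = 1058400 / 23304105781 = 0.00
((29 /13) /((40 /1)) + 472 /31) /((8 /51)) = 12563289 /128960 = 97.42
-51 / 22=-2.32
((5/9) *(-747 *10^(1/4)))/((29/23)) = -9545 *10^(1/4)/29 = -585.30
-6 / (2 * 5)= -3 / 5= -0.60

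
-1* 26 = -26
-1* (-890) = 890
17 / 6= 2.83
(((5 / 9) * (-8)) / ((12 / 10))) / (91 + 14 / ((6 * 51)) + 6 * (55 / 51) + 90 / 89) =-3026 / 80499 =-0.04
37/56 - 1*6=-299/56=-5.34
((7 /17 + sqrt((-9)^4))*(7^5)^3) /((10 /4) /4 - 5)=-7509285862584128 /85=-88344539559813.27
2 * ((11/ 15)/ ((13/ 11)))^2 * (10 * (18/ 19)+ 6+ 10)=14172488/ 722475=19.62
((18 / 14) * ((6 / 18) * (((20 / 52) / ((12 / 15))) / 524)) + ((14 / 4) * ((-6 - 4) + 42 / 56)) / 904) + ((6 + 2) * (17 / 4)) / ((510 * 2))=-2698249 / 1293190080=-0.00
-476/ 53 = -8.98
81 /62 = 1.31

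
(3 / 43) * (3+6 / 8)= 0.26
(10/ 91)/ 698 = 5/ 31759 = 0.00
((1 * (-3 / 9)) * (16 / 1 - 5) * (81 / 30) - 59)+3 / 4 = -1363 / 20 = -68.15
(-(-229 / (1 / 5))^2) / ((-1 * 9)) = 1311025 / 9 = 145669.44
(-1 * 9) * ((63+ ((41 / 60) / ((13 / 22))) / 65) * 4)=-9585006 / 4225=-2268.64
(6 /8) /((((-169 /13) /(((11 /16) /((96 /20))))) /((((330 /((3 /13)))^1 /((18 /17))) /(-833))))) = 3025 /225792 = 0.01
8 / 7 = 1.14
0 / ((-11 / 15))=0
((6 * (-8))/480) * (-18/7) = 9/35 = 0.26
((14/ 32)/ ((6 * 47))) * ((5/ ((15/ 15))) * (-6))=-35/ 752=-0.05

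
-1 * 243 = -243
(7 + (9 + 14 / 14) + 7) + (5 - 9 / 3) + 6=32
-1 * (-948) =948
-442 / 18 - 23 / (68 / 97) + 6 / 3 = -55.36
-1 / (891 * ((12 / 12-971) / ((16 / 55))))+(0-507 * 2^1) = -24100168942 / 23767425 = -1014.00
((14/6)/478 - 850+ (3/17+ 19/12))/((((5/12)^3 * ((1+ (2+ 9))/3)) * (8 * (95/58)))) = -223.72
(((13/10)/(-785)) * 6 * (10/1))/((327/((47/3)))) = -1222/256695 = -0.00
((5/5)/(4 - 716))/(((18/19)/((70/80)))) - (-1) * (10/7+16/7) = 3.71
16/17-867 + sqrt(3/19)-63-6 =-15896/17 + sqrt(57)/19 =-934.66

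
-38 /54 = -19 /27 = -0.70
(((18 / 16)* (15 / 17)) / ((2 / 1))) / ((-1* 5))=-27 / 272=-0.10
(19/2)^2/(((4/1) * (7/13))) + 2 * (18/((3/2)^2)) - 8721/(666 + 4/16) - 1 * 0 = 13375517/298480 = 44.81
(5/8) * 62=155/4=38.75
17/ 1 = 17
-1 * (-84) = 84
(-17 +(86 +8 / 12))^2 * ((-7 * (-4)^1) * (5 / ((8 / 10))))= 7644175 / 9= 849352.78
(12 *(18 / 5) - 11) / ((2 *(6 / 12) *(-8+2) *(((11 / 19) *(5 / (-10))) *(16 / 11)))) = 3059 / 240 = 12.75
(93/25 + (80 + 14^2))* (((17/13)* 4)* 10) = 951048/65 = 14631.51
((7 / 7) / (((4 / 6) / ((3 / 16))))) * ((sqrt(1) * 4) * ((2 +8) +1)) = 99 / 8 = 12.38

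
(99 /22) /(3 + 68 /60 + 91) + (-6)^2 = 102879 /2854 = 36.05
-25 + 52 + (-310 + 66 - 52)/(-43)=1457/43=33.88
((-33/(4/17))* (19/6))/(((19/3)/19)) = -10659/8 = -1332.38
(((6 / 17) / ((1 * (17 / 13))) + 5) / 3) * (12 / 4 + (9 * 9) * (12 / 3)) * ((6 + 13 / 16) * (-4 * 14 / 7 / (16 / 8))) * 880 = -3980847860 / 289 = -13774560.07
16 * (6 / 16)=6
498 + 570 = 1068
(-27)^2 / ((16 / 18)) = 6561 / 8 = 820.12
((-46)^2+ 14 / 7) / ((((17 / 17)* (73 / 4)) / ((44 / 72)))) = 15532 / 219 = 70.92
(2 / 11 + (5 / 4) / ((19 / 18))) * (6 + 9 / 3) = 5139 / 418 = 12.29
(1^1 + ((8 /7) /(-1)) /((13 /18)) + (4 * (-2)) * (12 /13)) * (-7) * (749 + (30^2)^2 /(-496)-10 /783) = -536480200 /10881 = -49304.31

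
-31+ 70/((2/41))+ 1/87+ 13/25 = 3054856/2175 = 1404.53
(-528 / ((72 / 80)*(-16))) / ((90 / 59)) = 649 / 27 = 24.04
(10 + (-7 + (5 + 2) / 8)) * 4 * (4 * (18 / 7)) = 1116 / 7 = 159.43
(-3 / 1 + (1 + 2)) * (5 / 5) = 0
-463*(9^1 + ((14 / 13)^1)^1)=-60653 / 13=-4665.62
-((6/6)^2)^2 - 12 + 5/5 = -12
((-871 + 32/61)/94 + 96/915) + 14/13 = -3010951/372710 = -8.08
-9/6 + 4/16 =-5/4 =-1.25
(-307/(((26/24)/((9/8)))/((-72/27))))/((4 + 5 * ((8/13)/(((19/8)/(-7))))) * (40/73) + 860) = 3832281/3864145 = 0.99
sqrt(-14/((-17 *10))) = sqrt(595)/85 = 0.29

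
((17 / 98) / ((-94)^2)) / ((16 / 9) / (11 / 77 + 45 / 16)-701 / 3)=-50643 / 601214676328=-0.00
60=60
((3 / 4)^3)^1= 27 / 64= 0.42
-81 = -81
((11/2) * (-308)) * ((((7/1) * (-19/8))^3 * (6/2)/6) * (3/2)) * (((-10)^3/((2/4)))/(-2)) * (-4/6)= -249085442375/64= -3891960037.11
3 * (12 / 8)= 9 / 2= 4.50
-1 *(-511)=511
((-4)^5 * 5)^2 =26214400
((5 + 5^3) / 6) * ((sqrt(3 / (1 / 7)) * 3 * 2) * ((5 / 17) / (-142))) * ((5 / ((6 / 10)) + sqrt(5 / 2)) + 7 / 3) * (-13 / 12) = 4225 * sqrt(210) / 28968 + 33800 * sqrt(21) / 10863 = 16.37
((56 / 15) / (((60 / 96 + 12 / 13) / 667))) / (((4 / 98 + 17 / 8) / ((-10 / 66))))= -9458176 / 84051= -112.53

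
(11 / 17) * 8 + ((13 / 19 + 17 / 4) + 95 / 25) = 89863 / 6460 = 13.91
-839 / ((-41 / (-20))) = -16780 / 41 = -409.27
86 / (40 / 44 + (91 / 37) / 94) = 3290188 / 35781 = 91.95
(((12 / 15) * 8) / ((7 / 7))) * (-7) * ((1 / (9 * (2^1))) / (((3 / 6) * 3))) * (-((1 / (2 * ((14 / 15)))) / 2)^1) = 0.44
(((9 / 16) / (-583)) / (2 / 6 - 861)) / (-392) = -0.00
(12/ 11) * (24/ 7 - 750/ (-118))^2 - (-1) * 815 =1725107257/ 1876259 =919.44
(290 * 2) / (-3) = -580 / 3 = -193.33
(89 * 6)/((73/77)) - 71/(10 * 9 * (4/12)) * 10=118171/219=539.59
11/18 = 0.61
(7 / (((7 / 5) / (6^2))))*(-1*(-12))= 2160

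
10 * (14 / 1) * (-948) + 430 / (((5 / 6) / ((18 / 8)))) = -131559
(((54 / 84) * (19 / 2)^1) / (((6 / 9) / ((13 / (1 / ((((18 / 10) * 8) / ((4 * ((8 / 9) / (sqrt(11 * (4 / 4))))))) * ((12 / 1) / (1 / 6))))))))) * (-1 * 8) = -9723402 * sqrt(11) / 35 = -921396.46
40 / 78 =20 / 39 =0.51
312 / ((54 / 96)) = 1664 / 3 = 554.67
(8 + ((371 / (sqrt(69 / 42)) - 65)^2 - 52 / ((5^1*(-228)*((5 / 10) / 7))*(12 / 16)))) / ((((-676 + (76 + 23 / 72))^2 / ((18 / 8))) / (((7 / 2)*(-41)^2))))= 13197541318018344 / 4073393523865 - 3309790695120*sqrt(322) / 42877826567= 1854.79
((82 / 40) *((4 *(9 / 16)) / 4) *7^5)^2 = 38462112379089 / 102400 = 375606566.20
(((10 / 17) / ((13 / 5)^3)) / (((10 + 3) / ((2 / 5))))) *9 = 4500 / 485537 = 0.01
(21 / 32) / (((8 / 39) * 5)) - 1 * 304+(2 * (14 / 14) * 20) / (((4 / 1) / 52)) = 277299 / 1280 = 216.64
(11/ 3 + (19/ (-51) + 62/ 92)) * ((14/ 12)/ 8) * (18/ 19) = 65163/ 118864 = 0.55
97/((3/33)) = 1067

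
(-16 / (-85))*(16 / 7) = 0.43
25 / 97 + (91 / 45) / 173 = 0.27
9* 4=36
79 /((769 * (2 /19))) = 1501 /1538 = 0.98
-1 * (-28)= 28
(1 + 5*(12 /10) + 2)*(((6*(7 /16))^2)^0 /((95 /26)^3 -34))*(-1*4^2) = -843648 /86597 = -9.74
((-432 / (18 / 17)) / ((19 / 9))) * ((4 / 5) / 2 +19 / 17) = -27864 / 95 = -293.31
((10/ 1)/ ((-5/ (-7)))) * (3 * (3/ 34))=63/ 17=3.71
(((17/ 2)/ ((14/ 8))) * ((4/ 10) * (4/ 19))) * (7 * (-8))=-2176/ 95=-22.91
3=3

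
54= 54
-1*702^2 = -492804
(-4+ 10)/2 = 3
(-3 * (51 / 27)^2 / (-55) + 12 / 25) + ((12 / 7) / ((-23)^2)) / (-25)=18544763 / 27494775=0.67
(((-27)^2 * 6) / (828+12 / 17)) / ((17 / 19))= 13851 / 2348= 5.90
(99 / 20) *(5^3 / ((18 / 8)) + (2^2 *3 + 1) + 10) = 7777 / 20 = 388.85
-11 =-11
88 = 88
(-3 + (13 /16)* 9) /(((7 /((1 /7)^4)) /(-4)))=-69 /67228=-0.00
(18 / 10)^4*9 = 59049 / 625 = 94.48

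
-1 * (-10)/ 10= 1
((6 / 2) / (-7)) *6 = -18 / 7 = -2.57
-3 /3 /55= -1 /55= -0.02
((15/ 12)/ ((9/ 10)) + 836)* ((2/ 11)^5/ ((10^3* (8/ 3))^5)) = 406971/ 329832448000000000000000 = 0.00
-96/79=-1.22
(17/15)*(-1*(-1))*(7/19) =119/285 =0.42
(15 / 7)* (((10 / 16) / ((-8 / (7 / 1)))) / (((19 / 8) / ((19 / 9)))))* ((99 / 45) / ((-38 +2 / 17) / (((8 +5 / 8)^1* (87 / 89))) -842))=16269 / 6009424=0.00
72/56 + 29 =212/7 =30.29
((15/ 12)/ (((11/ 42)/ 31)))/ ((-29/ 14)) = -22785/ 319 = -71.43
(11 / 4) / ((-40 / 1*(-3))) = 11 / 480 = 0.02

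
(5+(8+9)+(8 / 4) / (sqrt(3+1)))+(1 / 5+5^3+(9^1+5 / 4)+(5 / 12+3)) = 2428 / 15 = 161.87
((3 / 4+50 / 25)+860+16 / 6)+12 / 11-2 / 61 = 866.47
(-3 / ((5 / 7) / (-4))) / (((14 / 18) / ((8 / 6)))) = 144 / 5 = 28.80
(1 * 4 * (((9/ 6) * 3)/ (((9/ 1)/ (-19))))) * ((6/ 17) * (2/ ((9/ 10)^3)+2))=-262808/ 4131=-63.62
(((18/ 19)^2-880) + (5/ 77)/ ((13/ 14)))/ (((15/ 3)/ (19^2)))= -45378298/ 715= -63466.15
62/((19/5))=310/19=16.32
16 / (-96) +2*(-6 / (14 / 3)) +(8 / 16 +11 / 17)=-568 / 357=-1.59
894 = 894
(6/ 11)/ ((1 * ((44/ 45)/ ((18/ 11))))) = 0.91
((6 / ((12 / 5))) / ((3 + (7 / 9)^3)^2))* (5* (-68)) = -9034497 / 128018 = -70.57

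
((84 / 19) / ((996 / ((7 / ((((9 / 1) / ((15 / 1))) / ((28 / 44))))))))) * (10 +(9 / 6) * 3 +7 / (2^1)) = 10290 / 17347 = 0.59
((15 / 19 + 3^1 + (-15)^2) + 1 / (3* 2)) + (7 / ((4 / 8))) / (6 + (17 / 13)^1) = 230.87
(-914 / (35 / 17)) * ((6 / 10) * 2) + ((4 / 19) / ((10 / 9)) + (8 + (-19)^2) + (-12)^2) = -19.54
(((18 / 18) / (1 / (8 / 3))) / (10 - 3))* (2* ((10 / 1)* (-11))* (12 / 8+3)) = -2640 / 7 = -377.14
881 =881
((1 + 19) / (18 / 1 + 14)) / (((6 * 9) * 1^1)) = 5 / 432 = 0.01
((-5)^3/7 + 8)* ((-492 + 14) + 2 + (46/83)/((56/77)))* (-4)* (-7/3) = 3628917/83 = 43721.89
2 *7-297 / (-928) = 13289 / 928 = 14.32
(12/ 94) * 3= 18/ 47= 0.38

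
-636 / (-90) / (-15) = -106 / 225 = -0.47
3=3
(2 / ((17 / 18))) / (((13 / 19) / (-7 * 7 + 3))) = -31464 / 221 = -142.37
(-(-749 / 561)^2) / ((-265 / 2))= 1122002 / 83401065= 0.01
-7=-7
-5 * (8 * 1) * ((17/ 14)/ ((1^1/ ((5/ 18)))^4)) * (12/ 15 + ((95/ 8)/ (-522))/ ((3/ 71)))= -24873125/ 328784832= -0.08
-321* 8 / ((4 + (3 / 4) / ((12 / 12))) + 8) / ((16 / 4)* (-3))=856 / 51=16.78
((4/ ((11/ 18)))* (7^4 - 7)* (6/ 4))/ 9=2611.64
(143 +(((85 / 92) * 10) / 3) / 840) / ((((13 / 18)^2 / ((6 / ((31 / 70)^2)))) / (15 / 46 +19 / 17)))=17686068181425 / 1460544137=12109.23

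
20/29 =0.69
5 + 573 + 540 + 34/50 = 27967/25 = 1118.68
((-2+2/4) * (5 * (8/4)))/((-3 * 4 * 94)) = 0.01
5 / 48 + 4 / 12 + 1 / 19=149 / 304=0.49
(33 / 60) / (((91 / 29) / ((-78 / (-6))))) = 319 / 140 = 2.28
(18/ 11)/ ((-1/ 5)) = -8.18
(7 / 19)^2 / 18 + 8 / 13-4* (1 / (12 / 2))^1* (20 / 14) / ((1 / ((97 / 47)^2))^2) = -48058734030653 / 2885443209558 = -16.66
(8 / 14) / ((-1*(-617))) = 4 / 4319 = 0.00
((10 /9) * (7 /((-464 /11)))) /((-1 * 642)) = 385 /1340496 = 0.00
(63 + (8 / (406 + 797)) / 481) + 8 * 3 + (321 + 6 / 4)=473908633 / 1157286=409.50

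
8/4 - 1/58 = 115/58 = 1.98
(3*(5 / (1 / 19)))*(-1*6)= -1710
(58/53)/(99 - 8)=0.01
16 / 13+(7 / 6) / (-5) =1.00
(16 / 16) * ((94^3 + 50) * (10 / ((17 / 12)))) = 99676080 / 17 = 5863298.82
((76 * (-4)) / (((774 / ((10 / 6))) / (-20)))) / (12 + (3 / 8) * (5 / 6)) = 243200 / 228717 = 1.06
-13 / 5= -2.60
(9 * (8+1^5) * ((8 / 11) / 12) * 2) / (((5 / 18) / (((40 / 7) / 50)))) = 4.04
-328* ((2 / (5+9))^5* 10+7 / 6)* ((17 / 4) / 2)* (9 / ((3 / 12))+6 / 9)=-4512374515 / 151263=-29831.32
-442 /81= -5.46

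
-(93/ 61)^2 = -8649/ 3721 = -2.32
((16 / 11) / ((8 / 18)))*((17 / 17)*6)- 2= 194 / 11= 17.64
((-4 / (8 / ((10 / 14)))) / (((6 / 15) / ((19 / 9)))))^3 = -107171875 / 16003008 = -6.70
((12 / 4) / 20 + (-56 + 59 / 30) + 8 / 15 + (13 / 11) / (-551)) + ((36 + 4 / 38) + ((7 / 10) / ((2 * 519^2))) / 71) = -3998323487645 / 231828776982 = -17.25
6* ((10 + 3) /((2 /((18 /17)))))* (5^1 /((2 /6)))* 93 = 979290 /17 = 57605.29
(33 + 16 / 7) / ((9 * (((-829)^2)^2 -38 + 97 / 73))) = 949 / 114321504379572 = 0.00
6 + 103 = 109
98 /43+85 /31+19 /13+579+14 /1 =10388433 /17329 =599.48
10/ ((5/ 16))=32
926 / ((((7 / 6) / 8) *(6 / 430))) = 3185440 / 7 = 455062.86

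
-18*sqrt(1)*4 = -72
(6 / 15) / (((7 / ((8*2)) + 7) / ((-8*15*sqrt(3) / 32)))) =-24*sqrt(3) / 119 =-0.35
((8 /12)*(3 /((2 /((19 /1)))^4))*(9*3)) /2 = 3518667 /16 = 219916.69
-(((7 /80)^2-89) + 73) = 102351 /6400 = 15.99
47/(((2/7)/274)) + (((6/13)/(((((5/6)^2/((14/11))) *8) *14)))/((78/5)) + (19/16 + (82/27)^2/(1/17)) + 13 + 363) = 4944567462413/108416880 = 45606.99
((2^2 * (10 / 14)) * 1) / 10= 2 / 7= 0.29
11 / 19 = 0.58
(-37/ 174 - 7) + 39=5531/ 174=31.79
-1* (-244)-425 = -181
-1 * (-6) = 6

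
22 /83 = 0.27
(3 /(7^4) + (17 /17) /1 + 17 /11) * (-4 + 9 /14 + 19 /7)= -605349 /369754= -1.64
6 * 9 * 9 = 486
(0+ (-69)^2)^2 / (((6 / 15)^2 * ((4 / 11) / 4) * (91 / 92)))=143369540325 / 91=1575489454.12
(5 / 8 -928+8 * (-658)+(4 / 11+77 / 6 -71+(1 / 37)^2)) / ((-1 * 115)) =2258552663 / 41562840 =54.34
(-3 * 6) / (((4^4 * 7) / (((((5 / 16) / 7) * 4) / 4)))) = -45 / 100352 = -0.00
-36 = -36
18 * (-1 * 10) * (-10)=1800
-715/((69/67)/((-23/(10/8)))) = 38324/3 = 12774.67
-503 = -503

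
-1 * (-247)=247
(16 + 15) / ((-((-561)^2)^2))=-31 / 99049307841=-0.00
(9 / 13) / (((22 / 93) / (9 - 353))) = -1006.74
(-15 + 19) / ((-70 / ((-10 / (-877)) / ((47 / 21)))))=-12 / 41219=-0.00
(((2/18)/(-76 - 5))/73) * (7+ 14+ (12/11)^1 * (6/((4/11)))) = -13/17739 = -0.00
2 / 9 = 0.22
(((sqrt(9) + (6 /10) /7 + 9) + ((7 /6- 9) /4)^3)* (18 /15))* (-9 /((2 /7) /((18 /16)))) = -19923723 /102400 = -194.57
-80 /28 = -20 /7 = -2.86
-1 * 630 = -630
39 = 39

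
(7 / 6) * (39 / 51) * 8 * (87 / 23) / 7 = 1508 / 391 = 3.86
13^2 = 169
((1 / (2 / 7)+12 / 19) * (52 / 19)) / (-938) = -2041 / 169309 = -0.01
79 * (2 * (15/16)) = 1185/8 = 148.12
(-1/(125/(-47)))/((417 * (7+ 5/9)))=141/1181500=0.00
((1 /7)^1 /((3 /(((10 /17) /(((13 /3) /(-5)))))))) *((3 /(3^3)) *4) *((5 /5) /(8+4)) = -0.00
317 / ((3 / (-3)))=-317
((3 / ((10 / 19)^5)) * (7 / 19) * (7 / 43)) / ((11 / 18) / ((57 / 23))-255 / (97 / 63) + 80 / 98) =-46710758333043 / 1725307105150000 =-0.03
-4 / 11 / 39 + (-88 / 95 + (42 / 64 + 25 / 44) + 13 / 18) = 1.01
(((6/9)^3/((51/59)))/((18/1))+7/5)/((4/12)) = 87931/20655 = 4.26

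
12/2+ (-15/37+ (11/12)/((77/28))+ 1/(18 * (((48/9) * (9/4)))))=47413/7992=5.93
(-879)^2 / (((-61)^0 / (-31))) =-23951871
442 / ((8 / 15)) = 3315 / 4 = 828.75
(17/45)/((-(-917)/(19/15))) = 323/618975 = 0.00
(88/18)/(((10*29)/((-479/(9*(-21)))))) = 10538/246645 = 0.04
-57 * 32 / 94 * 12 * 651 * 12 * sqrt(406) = -85494528 * sqrt(406) / 47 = -36652489.49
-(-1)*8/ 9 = 8/ 9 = 0.89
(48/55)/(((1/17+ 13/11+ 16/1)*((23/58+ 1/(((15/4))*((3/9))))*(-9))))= -1972/419523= -0.00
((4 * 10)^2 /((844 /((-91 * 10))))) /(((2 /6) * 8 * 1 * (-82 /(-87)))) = -5937750 /8651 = -686.37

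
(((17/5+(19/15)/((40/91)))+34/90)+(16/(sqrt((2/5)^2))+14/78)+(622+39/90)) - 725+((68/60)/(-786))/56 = -2391590291/42915600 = -55.73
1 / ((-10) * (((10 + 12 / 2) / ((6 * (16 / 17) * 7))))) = -21 / 85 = -0.25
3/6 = 1/2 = 0.50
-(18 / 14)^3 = -729 / 343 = -2.13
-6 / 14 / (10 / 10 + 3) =-3 / 28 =-0.11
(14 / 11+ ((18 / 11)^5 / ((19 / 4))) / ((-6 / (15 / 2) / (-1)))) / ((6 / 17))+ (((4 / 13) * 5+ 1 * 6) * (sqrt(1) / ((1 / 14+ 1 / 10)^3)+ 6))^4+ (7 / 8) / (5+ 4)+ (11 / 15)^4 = 41969161268598722776334272871268929 / 7431311656637051040000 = 5647611512984.42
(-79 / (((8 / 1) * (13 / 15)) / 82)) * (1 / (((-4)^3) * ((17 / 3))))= 145755 / 56576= 2.58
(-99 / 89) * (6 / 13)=-594 / 1157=-0.51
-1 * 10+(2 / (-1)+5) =-7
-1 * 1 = -1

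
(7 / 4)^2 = 49 / 16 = 3.06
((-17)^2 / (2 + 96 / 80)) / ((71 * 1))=1445 / 1136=1.27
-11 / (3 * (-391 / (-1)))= -11 / 1173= -0.01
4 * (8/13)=32/13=2.46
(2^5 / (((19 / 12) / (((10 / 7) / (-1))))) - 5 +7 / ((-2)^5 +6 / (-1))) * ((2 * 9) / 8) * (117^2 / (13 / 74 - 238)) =41294880783 / 9362668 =4410.59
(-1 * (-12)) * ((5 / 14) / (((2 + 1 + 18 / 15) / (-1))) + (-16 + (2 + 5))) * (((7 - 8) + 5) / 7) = -21368 / 343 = -62.30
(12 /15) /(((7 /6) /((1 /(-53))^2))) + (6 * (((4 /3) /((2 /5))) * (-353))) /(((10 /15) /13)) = -13535026026 /98315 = -137670.00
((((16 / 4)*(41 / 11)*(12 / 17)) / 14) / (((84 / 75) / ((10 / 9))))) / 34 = 10250 / 467313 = 0.02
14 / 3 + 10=44 / 3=14.67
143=143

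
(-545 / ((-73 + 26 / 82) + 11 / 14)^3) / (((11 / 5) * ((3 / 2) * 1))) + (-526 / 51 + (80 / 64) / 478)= -777336940631080895743 / 75391534982313492888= -10.31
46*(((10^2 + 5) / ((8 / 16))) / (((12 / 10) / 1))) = 8050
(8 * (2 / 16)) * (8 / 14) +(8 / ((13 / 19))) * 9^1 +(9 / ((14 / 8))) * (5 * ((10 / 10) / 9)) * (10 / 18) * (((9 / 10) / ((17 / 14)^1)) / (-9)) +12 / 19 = 28121092 / 264537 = 106.30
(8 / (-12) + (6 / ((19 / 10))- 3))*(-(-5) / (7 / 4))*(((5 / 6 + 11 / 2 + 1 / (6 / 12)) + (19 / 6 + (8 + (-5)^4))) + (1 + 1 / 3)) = -1123750 / 1197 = -938.81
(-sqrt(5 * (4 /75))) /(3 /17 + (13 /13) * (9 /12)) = -0.56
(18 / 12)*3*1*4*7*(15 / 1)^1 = 1890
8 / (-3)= -8 / 3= -2.67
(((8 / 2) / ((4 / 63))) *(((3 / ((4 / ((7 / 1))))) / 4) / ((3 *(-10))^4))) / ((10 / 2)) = 49 / 2400000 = 0.00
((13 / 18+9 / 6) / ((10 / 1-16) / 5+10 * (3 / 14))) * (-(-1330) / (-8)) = -391.84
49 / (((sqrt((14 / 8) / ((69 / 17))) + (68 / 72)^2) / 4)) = 24830064 / 51763 -3429216*sqrt(8211) / 879971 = 126.57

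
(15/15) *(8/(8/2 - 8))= -2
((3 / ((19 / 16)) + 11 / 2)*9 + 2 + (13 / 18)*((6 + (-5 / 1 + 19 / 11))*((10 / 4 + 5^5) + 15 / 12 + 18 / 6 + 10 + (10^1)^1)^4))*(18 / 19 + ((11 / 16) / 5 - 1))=16495010074939.77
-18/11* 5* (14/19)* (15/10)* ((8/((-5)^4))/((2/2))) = -3024/26125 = -0.12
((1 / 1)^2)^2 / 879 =0.00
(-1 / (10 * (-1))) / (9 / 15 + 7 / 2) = 0.02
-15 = -15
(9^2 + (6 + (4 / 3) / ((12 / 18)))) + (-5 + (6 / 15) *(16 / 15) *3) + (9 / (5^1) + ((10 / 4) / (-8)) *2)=86.46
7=7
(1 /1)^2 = 1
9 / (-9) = -1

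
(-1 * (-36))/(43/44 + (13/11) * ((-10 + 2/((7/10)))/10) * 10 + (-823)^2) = 1008/18965003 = 0.00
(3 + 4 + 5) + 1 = 13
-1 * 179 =-179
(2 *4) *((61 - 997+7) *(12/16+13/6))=-21676.67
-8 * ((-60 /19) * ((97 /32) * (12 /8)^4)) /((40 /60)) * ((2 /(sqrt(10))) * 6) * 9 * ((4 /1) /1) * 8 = 3818502 * sqrt(10) /19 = 635534.92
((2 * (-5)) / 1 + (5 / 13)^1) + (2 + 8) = 5 / 13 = 0.38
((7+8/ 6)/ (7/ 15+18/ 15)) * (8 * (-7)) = -280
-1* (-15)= 15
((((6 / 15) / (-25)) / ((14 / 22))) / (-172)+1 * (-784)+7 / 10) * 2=-58943314 / 37625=-1566.60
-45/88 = -0.51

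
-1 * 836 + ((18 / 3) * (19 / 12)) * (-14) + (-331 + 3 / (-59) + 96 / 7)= -531257 / 413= -1286.34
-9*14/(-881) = 126/881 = 0.14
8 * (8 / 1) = 64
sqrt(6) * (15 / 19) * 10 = 150 * sqrt(6) / 19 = 19.34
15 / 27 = 5 / 9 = 0.56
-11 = -11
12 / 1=12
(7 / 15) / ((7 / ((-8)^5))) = -32768 / 15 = -2184.53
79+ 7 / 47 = 3720 / 47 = 79.15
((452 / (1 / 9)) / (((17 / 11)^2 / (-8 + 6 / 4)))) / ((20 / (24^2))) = -460725408 / 1445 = -318841.11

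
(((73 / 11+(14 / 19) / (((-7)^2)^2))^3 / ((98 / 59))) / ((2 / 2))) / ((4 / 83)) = 527353819752117680459 / 144413331018763576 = 3651.70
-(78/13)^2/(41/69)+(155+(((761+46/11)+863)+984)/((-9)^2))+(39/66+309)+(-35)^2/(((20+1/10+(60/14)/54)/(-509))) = -9431686679489/309612402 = -30462.88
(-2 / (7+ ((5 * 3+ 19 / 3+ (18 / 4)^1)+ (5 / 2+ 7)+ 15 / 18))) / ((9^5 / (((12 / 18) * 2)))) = -16 / 15293691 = -0.00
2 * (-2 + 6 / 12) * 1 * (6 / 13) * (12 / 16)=-27 / 26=-1.04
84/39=28/13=2.15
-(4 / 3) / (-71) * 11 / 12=11 / 639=0.02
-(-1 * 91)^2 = -8281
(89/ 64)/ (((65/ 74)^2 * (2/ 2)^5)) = 121841/ 67600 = 1.80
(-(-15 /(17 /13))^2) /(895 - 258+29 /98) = -0.21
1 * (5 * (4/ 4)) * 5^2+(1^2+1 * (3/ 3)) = 127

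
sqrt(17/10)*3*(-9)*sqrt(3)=-60.97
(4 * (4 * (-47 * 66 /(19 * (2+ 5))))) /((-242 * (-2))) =-1128 /1463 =-0.77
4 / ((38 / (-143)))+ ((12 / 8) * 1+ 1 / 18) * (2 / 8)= -5015 / 342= -14.66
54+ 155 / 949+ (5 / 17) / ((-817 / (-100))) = 714382989 / 13180661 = 54.20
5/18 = 0.28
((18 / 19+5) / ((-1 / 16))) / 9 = -10.57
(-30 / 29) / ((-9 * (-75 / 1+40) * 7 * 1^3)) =-2 / 4263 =-0.00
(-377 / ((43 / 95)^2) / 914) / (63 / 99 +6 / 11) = -2878975 / 1689986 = -1.70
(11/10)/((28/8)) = 11/35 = 0.31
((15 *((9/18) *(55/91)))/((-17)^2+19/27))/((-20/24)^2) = 8019/355901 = 0.02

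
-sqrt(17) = -4.12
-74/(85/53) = -3922/85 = -46.14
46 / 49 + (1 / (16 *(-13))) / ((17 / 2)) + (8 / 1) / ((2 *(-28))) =68903 / 86632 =0.80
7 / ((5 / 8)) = 56 / 5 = 11.20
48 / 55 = 0.87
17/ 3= 5.67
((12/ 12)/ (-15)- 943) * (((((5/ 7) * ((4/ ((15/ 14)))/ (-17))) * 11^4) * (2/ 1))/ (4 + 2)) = 1656892688/ 2295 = 721957.60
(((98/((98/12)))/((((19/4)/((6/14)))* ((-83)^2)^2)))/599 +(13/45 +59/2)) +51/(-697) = 414575305643673017/13951380998104830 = 29.72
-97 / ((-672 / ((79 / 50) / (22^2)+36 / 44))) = 1928263 / 16262400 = 0.12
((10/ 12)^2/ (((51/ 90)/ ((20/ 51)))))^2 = 1562500/ 6765201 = 0.23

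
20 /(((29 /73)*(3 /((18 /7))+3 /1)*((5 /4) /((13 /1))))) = 91104 /725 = 125.66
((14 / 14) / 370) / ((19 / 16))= 8 / 3515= 0.00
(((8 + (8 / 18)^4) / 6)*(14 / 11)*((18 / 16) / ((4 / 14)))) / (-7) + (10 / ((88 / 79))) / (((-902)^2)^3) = -49710752422356743629063 / 51825163962845277556992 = -0.96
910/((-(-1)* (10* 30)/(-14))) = -637/15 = -42.47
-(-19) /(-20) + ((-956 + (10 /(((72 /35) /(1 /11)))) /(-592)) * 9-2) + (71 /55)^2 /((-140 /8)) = -2157891206951 /250712000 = -8607.05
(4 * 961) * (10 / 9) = 38440 / 9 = 4271.11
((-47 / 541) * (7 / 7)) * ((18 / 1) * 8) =-6768 / 541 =-12.51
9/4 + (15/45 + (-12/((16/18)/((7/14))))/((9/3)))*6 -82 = -365/4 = -91.25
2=2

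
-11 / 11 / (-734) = 1 / 734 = 0.00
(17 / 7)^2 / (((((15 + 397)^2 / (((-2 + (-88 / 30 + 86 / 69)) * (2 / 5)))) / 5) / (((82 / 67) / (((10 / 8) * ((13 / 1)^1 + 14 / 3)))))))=-284376 / 20026874525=-0.00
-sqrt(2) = -1.41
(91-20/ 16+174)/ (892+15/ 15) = 1055/ 3572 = 0.30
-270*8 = -2160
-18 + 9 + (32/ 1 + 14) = 37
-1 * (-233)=233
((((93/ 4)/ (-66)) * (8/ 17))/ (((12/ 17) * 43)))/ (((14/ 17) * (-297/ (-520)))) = -34255/ 2950101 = -0.01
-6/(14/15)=-45/7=-6.43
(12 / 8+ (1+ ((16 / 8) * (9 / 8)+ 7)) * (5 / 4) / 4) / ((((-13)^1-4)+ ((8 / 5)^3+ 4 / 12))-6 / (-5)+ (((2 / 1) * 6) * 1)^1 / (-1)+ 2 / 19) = -0.20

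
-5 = -5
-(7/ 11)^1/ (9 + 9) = -7/ 198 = -0.04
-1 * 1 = -1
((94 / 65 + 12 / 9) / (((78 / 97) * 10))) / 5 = 26287 / 380250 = 0.07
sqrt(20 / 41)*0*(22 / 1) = 0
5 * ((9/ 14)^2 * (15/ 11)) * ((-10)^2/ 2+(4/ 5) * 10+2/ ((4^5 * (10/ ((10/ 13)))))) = 2345247675/ 14350336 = 163.43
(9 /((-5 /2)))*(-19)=342 /5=68.40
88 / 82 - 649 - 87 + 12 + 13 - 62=-31649 / 41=-771.93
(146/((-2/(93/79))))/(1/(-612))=52593.27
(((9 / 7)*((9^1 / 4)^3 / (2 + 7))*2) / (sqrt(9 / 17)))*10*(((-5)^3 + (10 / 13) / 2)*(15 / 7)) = -7381125*sqrt(17) / 2548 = -11943.94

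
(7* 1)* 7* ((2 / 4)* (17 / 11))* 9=7497 / 22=340.77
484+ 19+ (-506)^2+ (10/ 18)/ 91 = 210105446/ 819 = 256539.01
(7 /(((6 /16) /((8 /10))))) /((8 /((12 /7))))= 16 /5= 3.20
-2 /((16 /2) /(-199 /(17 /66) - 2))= 193.65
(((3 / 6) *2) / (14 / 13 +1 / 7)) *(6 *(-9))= -1638 / 37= -44.27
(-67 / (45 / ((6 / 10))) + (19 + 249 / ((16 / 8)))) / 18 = 21391 / 2700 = 7.92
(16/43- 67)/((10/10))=-2865/43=-66.63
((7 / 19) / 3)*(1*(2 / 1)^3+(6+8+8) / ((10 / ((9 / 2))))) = 1253 / 570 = 2.20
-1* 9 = -9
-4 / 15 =-0.27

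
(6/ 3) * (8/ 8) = 2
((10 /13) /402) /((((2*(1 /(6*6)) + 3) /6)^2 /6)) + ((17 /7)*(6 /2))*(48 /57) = 433097904 /70085015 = 6.18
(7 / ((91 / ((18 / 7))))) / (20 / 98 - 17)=-126 / 10699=-0.01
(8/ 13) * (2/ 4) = 4/ 13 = 0.31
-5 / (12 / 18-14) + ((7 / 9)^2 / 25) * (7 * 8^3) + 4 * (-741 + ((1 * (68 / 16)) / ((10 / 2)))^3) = -465660017 / 162000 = -2874.44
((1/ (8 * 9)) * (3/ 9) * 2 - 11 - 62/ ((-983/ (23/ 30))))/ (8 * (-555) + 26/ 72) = 5808437/ 2356649115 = 0.00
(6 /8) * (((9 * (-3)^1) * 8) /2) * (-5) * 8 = 3240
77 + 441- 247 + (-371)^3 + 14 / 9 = -459580846 / 9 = -51064538.44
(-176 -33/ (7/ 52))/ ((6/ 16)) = -23584/ 21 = -1123.05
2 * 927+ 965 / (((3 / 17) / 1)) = 21967 / 3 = 7322.33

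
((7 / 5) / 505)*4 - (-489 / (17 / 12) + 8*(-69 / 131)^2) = 252642629936 / 736635925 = 342.97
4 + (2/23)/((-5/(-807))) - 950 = -107176/115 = -931.97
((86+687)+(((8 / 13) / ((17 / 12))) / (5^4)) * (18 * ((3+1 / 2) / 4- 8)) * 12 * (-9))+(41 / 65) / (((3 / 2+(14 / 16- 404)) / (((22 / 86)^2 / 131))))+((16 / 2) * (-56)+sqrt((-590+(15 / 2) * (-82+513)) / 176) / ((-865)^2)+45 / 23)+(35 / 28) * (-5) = sqrt(116270) / 65843800+192168614125562387 / 581741611132500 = 330.33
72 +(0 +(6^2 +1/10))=1081/10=108.10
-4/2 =-2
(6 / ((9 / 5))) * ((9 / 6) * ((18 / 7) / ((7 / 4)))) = 360 / 49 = 7.35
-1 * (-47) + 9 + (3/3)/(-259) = 14503/259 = 56.00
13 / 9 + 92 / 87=653 / 261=2.50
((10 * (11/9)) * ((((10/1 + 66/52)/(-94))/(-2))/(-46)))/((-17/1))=16115/17200872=0.00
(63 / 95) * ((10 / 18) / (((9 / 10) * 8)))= 35 / 684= 0.05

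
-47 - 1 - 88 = -136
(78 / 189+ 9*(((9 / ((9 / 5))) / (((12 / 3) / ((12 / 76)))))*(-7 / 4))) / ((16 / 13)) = -671203 / 306432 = -2.19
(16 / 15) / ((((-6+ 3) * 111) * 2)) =-8 / 4995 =-0.00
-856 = -856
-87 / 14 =-6.21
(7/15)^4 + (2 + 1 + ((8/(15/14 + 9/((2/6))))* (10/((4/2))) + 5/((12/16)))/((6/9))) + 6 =140495156/6631875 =21.18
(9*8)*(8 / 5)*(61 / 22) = 319.42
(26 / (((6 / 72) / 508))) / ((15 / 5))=52832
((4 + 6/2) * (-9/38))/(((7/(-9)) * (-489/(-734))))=9909/3097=3.20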